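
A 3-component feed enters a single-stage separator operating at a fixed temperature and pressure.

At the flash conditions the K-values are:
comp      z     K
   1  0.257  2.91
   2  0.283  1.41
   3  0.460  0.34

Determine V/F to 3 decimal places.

Rachford–Rice: g(V/F) = Σ zᵢ(Kᵢ−1)/(1+V/F(Kᵢ−1)) = 0.
Check two-phase: ΣzᵢKᵢ = 1.303 > 1 and Σzᵢ/Kᵢ = 1.642 > 1, so g(0) = 0.303 > 0 and g(1) = -0.642 < 0.
Newton iteration, V/F⁰ = 0.34:
  V/F = 0.340: g = 0.0080, g' = -0.714 → V/F = 0.351
Converged at V/F = 0.351.

V/F = 0.351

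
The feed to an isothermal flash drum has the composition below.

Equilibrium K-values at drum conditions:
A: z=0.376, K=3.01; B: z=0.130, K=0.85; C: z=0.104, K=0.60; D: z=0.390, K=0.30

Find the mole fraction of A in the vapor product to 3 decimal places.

y_A = 0.653

Iterate (Newton) starting at ψ = 0.6:
  ψ = 0.600: g = -0.2043, g' = -0.913 → ψ = 0.376
  ψ = 0.376: g = -0.0099, g' = -0.871 → ψ = 0.365
Converged at ψ = 0.365.
Compositions from xᵢ = zᵢ/(1+ψ(Kᵢ−1)), yᵢ = Kᵢxᵢ:
  A: x = 0.217, y = 0.653
  B: x = 0.138, y = 0.117
  C: x = 0.122, y = 0.073
  D: x = 0.524, y = 0.157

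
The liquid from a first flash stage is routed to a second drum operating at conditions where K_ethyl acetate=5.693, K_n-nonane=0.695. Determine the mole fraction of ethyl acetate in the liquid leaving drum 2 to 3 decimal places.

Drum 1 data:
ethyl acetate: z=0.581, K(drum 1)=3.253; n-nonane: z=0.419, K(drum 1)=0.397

x_ethyl acetate (drum 2) = 0.061

Drum 1:
Let ψ₁ = V/F and solve Σ zᵢ(Kᵢ−1)/(1+ψ₁(Kᵢ−1)) = 0.
g(0) = ΣzᵢKᵢ − 1 = 1.056 and g(1) = 1 − Σzᵢ/Kᵢ = -0.234, so a root lies in (0, 1).
Iterate (Newton) starting at ψ₁ = 0.38:
  ψ₁ = 0.380: g = 0.3775, g' = -1.112 → ψ₁ = 0.719
  ψ₁ = 0.719: g = 0.0533, g' = -0.905 → ψ₁ = 0.778
Converged at ψ₁ = 0.778.
Drum-1 compositions:
  ethyl acetate: x = 0.211, y = 0.687
  n-nonane: x = 0.789, y = 0.313
Drum-2 feed = drum-1 liquid: z₂ = (0.2111, 0.7889).
Drum 2:
Binary case is linear: z₁(K₁−1)(1+ψ₂(K₂−1)) + z₂(K₂−1)(1+ψ₂(K₁−1)) = 0
⇒ ψ₂ = [z₁(K₁−1)+z₂(K₂−1)] / [−(K₁−1)(K₂−1)] = 0.7502/1.4314 = 0.524
  ethyl acetate: x = 0.061, y = 0.347
  n-nonane: x = 0.939, y = 0.653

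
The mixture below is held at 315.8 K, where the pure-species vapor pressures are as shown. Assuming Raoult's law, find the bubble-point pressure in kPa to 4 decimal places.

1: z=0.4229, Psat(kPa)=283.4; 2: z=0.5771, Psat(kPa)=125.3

At the bubble point ψ → 0, so ΣzᵢKᵢ = 1 with Kᵢ = Pᵢˢᵃᵗ/P ⇒ P = ΣzᵢPᵢˢᵃᵗ.
P = 0.4229·283.4 + 0.5771·125.3 = 192.1605 kPa

Pbub = 192.1605 kPa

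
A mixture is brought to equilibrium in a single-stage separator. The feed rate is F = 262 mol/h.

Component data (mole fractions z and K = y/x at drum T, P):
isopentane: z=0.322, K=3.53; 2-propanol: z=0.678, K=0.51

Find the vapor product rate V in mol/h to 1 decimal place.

Material balance + equilibrium reduce to Σ zᵢ(Kᵢ−1)/(1+V/F(Kᵢ−1)) = 0.
Check two-phase: ΣzᵢKᵢ = 1.482 > 1 and Σzᵢ/Kᵢ = 1.421 > 1, so g(0) = 0.482 > 0 and g(1) = -0.421 < 0.
Newton iteration, V/F⁰ = 0.4:
  V/F = 0.400: g = -0.0083, g' = -0.761 → V/F = 0.389
Converged at V/F = 0.389.
Then V = V/F·F = 0.3892·262 = 102.0 mol/h and L = F − V = 160.0 mol/h.

V = 102.0 mol/h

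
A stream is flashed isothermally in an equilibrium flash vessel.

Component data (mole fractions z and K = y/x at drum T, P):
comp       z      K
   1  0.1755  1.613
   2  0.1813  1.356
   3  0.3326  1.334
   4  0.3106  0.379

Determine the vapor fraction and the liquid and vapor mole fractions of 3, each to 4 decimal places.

Material balance + equilibrium reduce to Σ zᵢ(Kᵢ−1)/(1+ψ(Kᵢ−1)) = 0.
Feasibility: ΣzᵢKᵢ = 1.0903, Σzᵢ/Kᵢ = 1.3114 — both > 1, two phases present.
Iterate (Newton) starting at ψ = 0.5:
  ψ = 0.5000: g = -0.04742, g' = -0.3344 → ψ = 0.3582
  ψ = 0.3582: g = -0.00339, g' = -0.2901 → ψ = 0.3465
Converged at ψ = 0.3465.
Compositions from xᵢ = zᵢ/(1+ψ(Kᵢ−1)), yᵢ = Kᵢxᵢ:
  1: x = 0.1448, y = 0.2335
  2: x = 0.1614, y = 0.2188
  3: x = 0.2981, y = 0.3977
  4: x = 0.3957, y = 0.1500

ψ = 0.3465, x_3 = 0.2981, y_3 = 0.3977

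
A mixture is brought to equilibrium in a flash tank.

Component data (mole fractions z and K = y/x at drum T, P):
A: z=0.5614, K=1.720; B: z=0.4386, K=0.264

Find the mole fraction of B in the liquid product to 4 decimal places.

x_B = 0.4945

Rachford–Rice: g(β) = Σ zᵢ(Kᵢ−1)/(1+β(Kᵢ−1)) = 0.
Check two-phase: ΣzᵢKᵢ = 1.0814 > 1 and Σzᵢ/Kᵢ = 1.9878 > 1, so g(0) = 0.0814 > 0 and g(1) = -0.9878 < 0.
Binary case is linear: z₁(K₁−1)(1+β(K₂−1)) + z₂(K₂−1)(1+β(K₁−1)) = 0
⇒ β = [z₁(K₁−1)+z₂(K₂−1)] / [−(K₁−1)(K₂−1)] = 0.08140/0.52992 = 0.1536
Compositions from xᵢ = zᵢ/(1+β(Kᵢ−1)), yᵢ = Kᵢxᵢ:
  A: x = 0.5055, y = 0.8695
  B: x = 0.4945, y = 0.1305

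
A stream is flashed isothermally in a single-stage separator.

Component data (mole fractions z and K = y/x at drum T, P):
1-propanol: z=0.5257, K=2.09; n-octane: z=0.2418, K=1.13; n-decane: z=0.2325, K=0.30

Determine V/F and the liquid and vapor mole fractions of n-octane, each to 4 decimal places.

Iterate (Newton) starting at V/F = 0.59:
  V/F = 0.5900: g = 0.10068, g' = -0.5655 → V/F = 0.7680
  V/F = 0.7680: g = -0.01150, g' = -0.7213 → V/F = 0.7521
  V/F = 0.7521: g = -0.00017, g' = -0.7000 → V/F = 0.7518
Converged at V/F = 0.7518.
Compositions from xᵢ = zᵢ/(1+V/F(Kᵢ−1)), yᵢ = Kᵢxᵢ:
  1-propanol: x = 0.2889, y = 0.6039
  n-octane: x = 0.2203, y = 0.2489
  n-decane: x = 0.4908, y = 0.1472

V/F = 0.7518, x_n-octane = 0.2203, y_n-octane = 0.2489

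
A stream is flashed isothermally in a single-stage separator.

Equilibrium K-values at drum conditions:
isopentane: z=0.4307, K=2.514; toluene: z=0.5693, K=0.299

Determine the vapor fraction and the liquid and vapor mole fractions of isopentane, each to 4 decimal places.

Rachford–Rice: g(ψ) = Σ zᵢ(Kᵢ−1)/(1+ψ(Kᵢ−1)) = 0.
g(0) = ΣzᵢKᵢ − 1 = 0.2530 and g(1) = 1 − Σzᵢ/Kᵢ = -1.0753, so a root lies in (0, 1).
Iterate (Newton) starting at ψ = 0.5:
  ψ = 0.5000: g = -0.24331, g' = -0.9830 → ψ = 0.2525
  ψ = 0.2525: g = -0.01315, g' = -0.9297 → ψ = 0.2383
  ψ = 0.2383: g = 0.00005, g' = -0.9363 → ψ = 0.2384
Converged at ψ = 0.2384.
Compositions from xᵢ = zᵢ/(1+ψ(Kᵢ−1)), yᵢ = Kᵢxᵢ:
  isopentane: x = 0.3165, y = 0.7956
  toluene: x = 0.6835, y = 0.2044

ψ = 0.2384, x_isopentane = 0.3165, y_isopentane = 0.7956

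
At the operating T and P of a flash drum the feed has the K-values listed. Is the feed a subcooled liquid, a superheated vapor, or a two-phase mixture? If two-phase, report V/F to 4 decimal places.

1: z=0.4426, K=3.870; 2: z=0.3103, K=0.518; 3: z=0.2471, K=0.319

two-phase, V/F = 0.5707

ΣzᵢKᵢ = 1.9524; Σzᵢ/Kᵢ = 1.4880.
Both exceed 1, so a two-phase solution exists.
Rachford–Rice: g(ψ) = Σ zᵢ(Kᵢ−1)/(1+ψ(Kᵢ−1)) = 0.
Newton iteration, ψ⁰ = 0.5:
  ψ = 0.5000: g = 0.06946, g' = -1.0035 → ψ = 0.5692
  ψ = 0.5692: g = 0.00141, g' = -0.9681 → ψ = 0.5707
Converged at ψ = 0.5707.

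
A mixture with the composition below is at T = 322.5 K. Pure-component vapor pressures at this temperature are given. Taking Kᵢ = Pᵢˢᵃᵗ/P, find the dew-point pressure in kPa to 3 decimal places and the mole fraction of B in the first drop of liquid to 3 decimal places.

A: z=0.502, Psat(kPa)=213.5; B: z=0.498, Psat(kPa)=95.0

At the dew point ψ → 1, so Σzᵢ/Kᵢ = 1 with Kᵢ = Pᵢˢᵃᵗ/P ⇒ 1/P = Σzᵢ/Pᵢˢᵃᵗ.
1/P = 0.502/213.5 + 0.498/95.0 = 0.007593 ⇒ P = 131.693 kPa
xᵢ = zᵢP/Pᵢˢᵃᵗ ⇒ x_B = 0.498·131.693/95.0 = 0.690

Pdew = 131.693 kPa, x_B = 0.690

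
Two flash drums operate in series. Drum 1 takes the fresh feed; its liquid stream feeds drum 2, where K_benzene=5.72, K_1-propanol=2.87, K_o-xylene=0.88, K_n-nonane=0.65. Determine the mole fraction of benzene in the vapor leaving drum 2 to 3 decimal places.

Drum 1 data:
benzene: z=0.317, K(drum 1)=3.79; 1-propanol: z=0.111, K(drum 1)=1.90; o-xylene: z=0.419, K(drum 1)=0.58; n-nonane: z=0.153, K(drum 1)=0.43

Drum 1:
Newton–Raphson from ψ₁ = 0.44:
  ψ₁ = 0.440: g = 0.1363, g' = -0.743 → ψ₁ = 0.623
  ψ₁ = 0.623: g = 0.0132, g' = -0.621 → ψ₁ = 0.645
Converged at ψ₁ = 0.645.
Drum-1 compositions:
  benzene: x = 0.113, y = 0.429
  1-propanol: x = 0.070, y = 0.133
  o-xylene: x = 0.575, y = 0.333
  n-nonane: x = 0.242, y = 0.104
Drum-2 feed = drum-1 liquid: z₂ = (0.1133, 0.0702, 0.5746, 0.2419).
Drum 2:
Material balance + equilibrium reduce to Σ zᵢ(Kᵢ−1)/(1+ψ₂(Kᵢ−1)) = 0.
Feasibility: ΣzᵢKᵢ = 1.512, Σzᵢ/Kᵢ = 1.069 — both > 1, two phases present.
Iterate (Newton) starting at ψ₂ = 0.32:
  ψ₂ = 0.320: g = 0.1281, g' = -0.543 → ψ₂ = 0.556
  ψ₂ = 0.556: g = 0.0329, g' = -0.306 → ψ₂ = 0.663
  ψ₂ = 0.663: g = 0.0029, g' = -0.257 → ψ₂ = 0.674
  ψ₂ = 0.674: g = 0.0000, g' = -0.253 → ψ₂ = 0.675
Converged at ψ₂ = 0.675.
  benzene: x = 0.027, y = 0.155
  1-propanol: x = 0.031, y = 0.089
  o-xylene: x = 0.625, y = 0.550
  n-nonane: x = 0.317, y = 0.206

y_benzene (drum 2) = 0.155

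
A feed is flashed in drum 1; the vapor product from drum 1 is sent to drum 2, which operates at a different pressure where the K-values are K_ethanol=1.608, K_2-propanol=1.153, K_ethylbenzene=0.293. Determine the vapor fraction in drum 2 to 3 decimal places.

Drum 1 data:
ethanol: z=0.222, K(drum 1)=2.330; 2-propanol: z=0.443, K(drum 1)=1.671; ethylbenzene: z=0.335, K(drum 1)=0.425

Drum 1:
Let ψ₁ = V/F and solve Σ zᵢ(Kᵢ−1)/(1+ψ₁(Kᵢ−1)) = 0.
Check two-phase: ΣzᵢKᵢ = 1.400 > 1 and Σzᵢ/Kᵢ = 1.149 > 1, so g(0) = 0.400 > 0 and g(1) = -0.149 < 0.
Iterate (Newton) starting at ψ₁ = 0.53:
  ψ₁ = 0.530: g = 0.1154, g' = -0.473 → ψ₁ = 0.774
  ψ₁ = 0.774: g = -0.0060, g' = -0.541 → ψ₁ = 0.763
Converged at ψ₁ = 0.763.
Drum-1 compositions:
  ethanol: x = 0.110, y = 0.257
  2-propanol: x = 0.293, y = 0.490
  ethylbenzene: x = 0.597, y = 0.254
Drum-2 feed = drum-1 vapor: z₂ = (0.2567, 0.4896, 0.2536).
Drum 2:
Let ψ₂ = V/F and solve Σ zᵢ(Kᵢ−1)/(1+ψ₂(Kᵢ−1)) = 0.
g(0) = ΣzᵢKᵢ − 1 = 0.052 and g(1) = 1 − Σzᵢ/Kᵢ = -0.450, so a root lies in (0, 1).
Newton iteration, ψ₂⁰ = 0.69:
  ψ₂ = 0.690: g = -0.1724, g' = -0.540 → ψ₂ = 0.371
  ψ₂ = 0.371: g = -0.0447, g' = -0.306 → ψ₂ = 0.225
  ψ₂ = 0.225: g = -0.0034, g' = -0.263 → ψ₂ = 0.212
Converged at ψ₂ = 0.212.
  ethanol: x = 0.227, y = 0.366
  2-propanol: x = 0.474, y = 0.547
  ethylbenzene: x = 0.298, y = 0.087

V/F (drum 2) = 0.212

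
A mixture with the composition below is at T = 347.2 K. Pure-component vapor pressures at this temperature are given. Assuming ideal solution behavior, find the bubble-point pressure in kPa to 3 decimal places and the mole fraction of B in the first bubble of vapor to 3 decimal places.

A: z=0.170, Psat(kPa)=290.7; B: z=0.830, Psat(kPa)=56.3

At the bubble point ψ → 0, so ΣzᵢKᵢ = 1 with Kᵢ = Pᵢˢᵃᵗ/P ⇒ P = ΣzᵢPᵢˢᵃᵗ.
P = 0.170·290.7 + 0.830·56.3 = 96.148 kPa
yᵢ = zᵢPᵢˢᵃᵗ/P ⇒ y_B = 0.830·56.3/96.148 = 0.486

Pbub = 96.148 kPa, y_B = 0.486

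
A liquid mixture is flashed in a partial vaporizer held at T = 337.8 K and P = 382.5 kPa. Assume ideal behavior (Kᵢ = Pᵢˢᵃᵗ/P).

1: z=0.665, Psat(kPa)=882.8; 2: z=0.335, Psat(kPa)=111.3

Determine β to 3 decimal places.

Raoult's law: Kᵢ = Pᵢˢᵃᵗ/P = Pᵢˢᵃᵗ/382.5.
  K_1 = 882.8/382.5 = 2.30797, K_2 = 111.3/382.5 = 0.29098
Rachford–Rice: g(β) = Σ zᵢ(Kᵢ−1)/(1+β(Kᵢ−1)) = 0.
g(0) = ΣzᵢKᵢ − 1 = 0.632 and g(1) = 1 − Σzᵢ/Kᵢ = -0.439, so a root lies in (0, 1).
Binary case is linear: z₁(K₁−1)(1+β(K₂−1)) + z₂(K₂−1)(1+β(K₁−1)) = 0
⇒ β = [z₁(K₁−1)+z₂(K₂−1)] / [−(K₁−1)(K₂−1)] = 0.6323/0.9274 = 0.682

β = 0.682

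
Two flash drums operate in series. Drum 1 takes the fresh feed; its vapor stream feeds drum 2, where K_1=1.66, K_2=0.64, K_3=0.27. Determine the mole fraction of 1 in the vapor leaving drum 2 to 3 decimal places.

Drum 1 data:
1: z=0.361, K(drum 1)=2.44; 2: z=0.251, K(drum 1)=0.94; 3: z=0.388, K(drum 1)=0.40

Drum 1:
Let ψ₁ = V/F and solve Σ zᵢ(Kᵢ−1)/(1+ψ₁(Kᵢ−1)) = 0.
g(0) = ΣzᵢKᵢ − 1 = 0.272 and g(1) = 1 − Σzᵢ/Kᵢ = -0.385, so a root lies in (0, 1).
Newton iteration, ψ₁⁰ = 0.5:
  ψ₁ = 0.500: g = -0.0459, g' = -0.539 → ψ₁ = 0.415
Converged at ψ₁ = 0.415.
Drum-1 compositions:
  1: x = 0.226, y = 0.551
  2: x = 0.257, y = 0.242
  3: x = 0.517, y = 0.207
Drum-2 feed = drum-1 vapor: z₂ = (0.5514, 0.2420, 0.2066).
Drum 2:
Material balance + equilibrium reduce to Σ zᵢ(Kᵢ−1)/(1+ψ₂(Kᵢ−1)) = 0.
Check two-phase: ΣzᵢKᵢ = 1.126 > 1 and Σzᵢ/Kᵢ = 1.476 > 1, so g(0) = 0.126 > 0 and g(1) = -0.476 < 0.
Newton–Raphson from ψ₂ = 0.39:
  ψ₂ = 0.390: g = -0.0228, g' = -0.410 → ψ₂ = 0.334
  ψ₂ = 0.334: g = -0.0004, g' = -0.394 → ψ₂ = 0.333
Converged at ψ₂ = 0.333.
  1: x = 0.452, y = 0.750
  2: x = 0.275, y = 0.176
  3: x = 0.273, y = 0.074

y_1 (drum 2) = 0.750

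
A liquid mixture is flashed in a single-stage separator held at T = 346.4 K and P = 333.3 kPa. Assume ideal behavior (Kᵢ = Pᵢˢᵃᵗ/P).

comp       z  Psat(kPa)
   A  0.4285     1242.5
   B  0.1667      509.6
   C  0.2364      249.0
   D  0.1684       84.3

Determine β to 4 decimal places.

Raoult's law: Kᵢ = Pᵢˢᵃᵗ/P = Pᵢˢᵃᵗ/333.3.
  K_A = 1242.5/333.3 = 3.727873, K_B = 509.6/333.3 = 1.528953, K_C = 249.0/333.3 = 0.747075, K_D = 84.3/333.3 = 0.252925
Iterate (Newton) starting at β = 0.5:
  β = 0.5000: g = 0.29493, g' = -0.8591 → β = 0.8433
  β = 0.8433: g = -0.00090, g' = -1.0261 → β = 0.8424
Converged at β = 0.8424.

β = 0.8424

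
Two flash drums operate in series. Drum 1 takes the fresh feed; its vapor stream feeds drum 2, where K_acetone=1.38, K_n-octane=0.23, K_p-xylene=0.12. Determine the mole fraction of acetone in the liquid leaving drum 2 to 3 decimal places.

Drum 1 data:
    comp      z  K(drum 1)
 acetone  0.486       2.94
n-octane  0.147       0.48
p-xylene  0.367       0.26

Drum 1:
Material balance + equilibrium reduce to Σ zᵢ(Kᵢ−1)/(1+ψ₁(Kᵢ−1)) = 0.
Check two-phase: ΣzᵢKᵢ = 1.595 > 1 and Σzᵢ/Kᵢ = 1.883 > 1, so g(0) = 0.595 > 0 and g(1) = -0.883 < 0.
Iterate (Newton) starting at ψ₁ = 0.5:
  ψ₁ = 0.500: g = -0.0558, g' = -1.050 → ψ₁ = 0.447
Converged at ψ₁ = 0.447.
Drum-1 compositions:
  acetone: x = 0.260, y = 0.766
  n-octane: x = 0.191, y = 0.092
  p-xylene: x = 0.548, y = 0.143
Drum-2 feed = drum-1 vapor: z₂ = (0.7656, 0.0919, 0.1425).
Drum 2:
Material balance + equilibrium reduce to Σ zᵢ(Kᵢ−1)/(1+ψ₂(Kᵢ−1)) = 0.
g(0) = ΣzᵢKᵢ − 1 = 0.095 and g(1) = 1 − Σzᵢ/Kᵢ = -1.142, so a root lies in (0, 1).
Newton iteration, ψ₂⁰ = 0.43:
  ψ₂ = 0.430: g = -0.0575, g' = -0.489 → ψ₂ = 0.312
  ψ₂ = 0.312: g = -0.0061, g' = -0.393 → ψ₂ = 0.297
Converged at ψ₂ = 0.297.
  acetone: x = 0.688, y = 0.949
  n-octane: x = 0.119, y = 0.027
  p-xylene: x = 0.193, y = 0.023

x_acetone (drum 2) = 0.688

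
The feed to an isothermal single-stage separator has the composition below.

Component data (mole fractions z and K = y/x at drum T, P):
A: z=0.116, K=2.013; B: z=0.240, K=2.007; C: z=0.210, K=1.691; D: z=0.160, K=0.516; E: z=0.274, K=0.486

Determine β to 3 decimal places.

Newton–Raphson from β = 0.5:
  β = 0.500: g = 0.0549, g' = -0.412 → β = 0.633
  β = 0.633: g = -0.0004, g' = -0.420 → β = 0.632
Converged at β = 0.632.

β = 0.632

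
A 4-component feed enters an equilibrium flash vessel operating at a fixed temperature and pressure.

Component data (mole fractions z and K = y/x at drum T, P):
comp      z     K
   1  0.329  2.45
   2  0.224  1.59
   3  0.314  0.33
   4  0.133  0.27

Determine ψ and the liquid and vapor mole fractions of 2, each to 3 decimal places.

Rachford–Rice: g(ψ) = Σ zᵢ(Kᵢ−1)/(1+ψ(Kᵢ−1)) = 0.
Feasibility: ΣzᵢKᵢ = 1.302, Σzᵢ/Kᵢ = 1.719 — both > 1, two phases present.
Newton–Raphson from ψ = 0.37:
  ψ = 0.370: g = 0.0062, g' = -0.728 → ψ = 0.379
Converged at ψ = 0.379.
Compositions from xᵢ = zᵢ/(1+ψ(Kᵢ−1)), yᵢ = Kᵢxᵢ:
  1: x = 0.212, y = 0.520
  2: x = 0.183, y = 0.291
  3: x = 0.421, y = 0.139
  4: x = 0.184, y = 0.050

ψ = 0.379, x_2 = 0.183, y_2 = 0.291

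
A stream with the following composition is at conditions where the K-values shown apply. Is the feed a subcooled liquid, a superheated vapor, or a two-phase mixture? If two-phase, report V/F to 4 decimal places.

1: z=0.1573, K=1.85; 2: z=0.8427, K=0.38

subcooled liquid

ΣzᵢKᵢ = 0.6112; Σzᵢ/Kᵢ = 2.3027.
Since ΣzᵢKᵢ < 1 the mixture is below its bubble point — single liquid phase.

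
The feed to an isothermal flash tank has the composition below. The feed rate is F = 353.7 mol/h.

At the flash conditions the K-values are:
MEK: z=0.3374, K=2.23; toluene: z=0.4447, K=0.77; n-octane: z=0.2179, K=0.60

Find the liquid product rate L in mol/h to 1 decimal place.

L = 134.1 mol/h

Let ψ = V/F and solve Σ zᵢ(Kᵢ−1)/(1+ψ(Kᵢ−1)) = 0.
Feasibility: ΣzᵢKᵢ = 1.2256, Σzᵢ/Kᵢ = 1.0920 — both > 1, two phases present.
Newton iteration, ψ⁰ = 0.5:
  ψ = 0.5000: g = 0.03245, g' = -0.2802 → ψ = 0.6158
  ψ = 0.6158: g = 0.00134, g' = -0.2586 → ψ = 0.6210
Converged at ψ = 0.6210.
Then V = ψ·F = 0.6210·353.7 = 219.6 mol/h and L = F − V = 134.1 mol/h.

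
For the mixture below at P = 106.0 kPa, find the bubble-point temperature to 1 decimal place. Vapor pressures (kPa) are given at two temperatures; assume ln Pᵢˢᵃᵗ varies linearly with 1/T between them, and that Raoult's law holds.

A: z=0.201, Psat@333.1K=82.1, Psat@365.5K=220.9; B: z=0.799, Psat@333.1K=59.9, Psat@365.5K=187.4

Bubble-point temperature: ΣzᵢPᵢˢᵃᵗ(T) = P. Interpolate ln Pᵢˢᵃᵗ = aᵢ + bᵢ/T.
  T = 333.1 K: ΣzᵢPᵢˢᵃᵗ = 64.36 kPa
  T = 365.5 K: ΣzᵢPᵢˢᵃᵗ = 194.13 kPa
  T = 349.3 K: ΣzᵢPᵢˢᵃᵗ = 114.62 kPa
  T = 341.2 K: ΣzᵢPᵢˢᵃᵗ = 86.47 kPa
  T = 345.2 K: ΣzᵢPᵢˢᵃᵗ = 99.54 kPa
  T = 347.2 K: ΣzᵢPᵢˢᵃᵗ = 106.67 kPa
Interpolating between 345.2 K and 347.2 K gives T ≈ 347.0 K.

T = 347.0 K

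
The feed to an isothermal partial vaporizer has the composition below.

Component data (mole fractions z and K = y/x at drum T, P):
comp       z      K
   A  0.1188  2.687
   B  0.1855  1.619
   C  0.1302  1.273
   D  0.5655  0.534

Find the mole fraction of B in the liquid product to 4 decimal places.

Material balance + equilibrium reduce to Σ zᵢ(Kᵢ−1)/(1+V/F(Kᵢ−1)) = 0.
Check two-phase: ΣzᵢKᵢ = 1.0873 > 1 and Σzᵢ/Kᵢ = 1.3201 > 1, so g(0) = 0.0873 > 0 and g(1) = -0.3201 < 0.
Newton–Raphson from V/F = 0.5:
  V/F = 0.5000: g = -0.11590, g' = -0.3572 → V/F = 0.1755
  V/F = 0.1755: g = 0.00512, g' = -0.4136 → V/F = 0.1879
  V/F = 0.1879: g = 0.00003, g' = -0.4082 → V/F = 0.1880
Converged at V/F = 0.1880.
Compositions from xᵢ = zᵢ/(1+V/F(Kᵢ−1)), yᵢ = Kᵢxᵢ:
  A: x = 0.0902, y = 0.2424
  B: x = 0.1662, y = 0.2690
  C: x = 0.1238, y = 0.1577
  D: x = 0.6198, y = 0.3310

x_B = 0.1662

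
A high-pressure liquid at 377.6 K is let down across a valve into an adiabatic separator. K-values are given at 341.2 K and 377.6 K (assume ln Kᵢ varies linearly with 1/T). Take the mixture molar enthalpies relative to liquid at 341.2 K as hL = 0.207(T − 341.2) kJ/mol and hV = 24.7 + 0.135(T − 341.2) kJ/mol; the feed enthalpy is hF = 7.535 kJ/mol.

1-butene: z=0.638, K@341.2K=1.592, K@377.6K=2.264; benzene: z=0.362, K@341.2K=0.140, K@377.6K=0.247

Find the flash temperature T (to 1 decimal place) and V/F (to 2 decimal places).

T = 348.3 K, V/F = 0.25

Adiabatic flash: solve Rachford–Rice at each trial T, then check hF = ψ·hV(T) + (1−ψ)·hL(T).
  T = 341.2 K: K = (1.592, 0.140), RR gives ψ = 0.130, H_out = 3.220 kJ/mol
  T = 377.6 K: K = (2.264, 0.247), RR gives ψ = 0.561, H_out = 19.919 kJ/mol
  T = 359.4 K: K = (1.915, 0.189), RR gives ψ = 0.391, H_out = 12.911 kJ/mol
  T = 350.3 K: K = (1.750, 0.163), RR gives ψ = 0.280, H_out = 8.617 kJ/mol
  T = 345.8 K: K = (1.671, 0.151), RR gives ψ = 0.213, H_out = 6.132 kJ/mol
  T = 348.1 K: K = (1.712, 0.157), RR gives ψ = 0.248, H_out = 7.440 kJ/mol
Linear interpolation between T = 348.1 (H_out = 7.440) and T = 350.3 (H_out = 8.617) on hF = 7.535 gives T ≈ 348.3 K, at which ψ = 0.25.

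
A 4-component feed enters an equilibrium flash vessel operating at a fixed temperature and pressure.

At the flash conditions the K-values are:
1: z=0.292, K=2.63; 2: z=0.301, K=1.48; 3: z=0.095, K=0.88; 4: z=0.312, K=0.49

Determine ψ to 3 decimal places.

Newton–Raphson from ψ = 0.34:
  ψ = 0.340: g = 0.2261, g' = -0.493 → ψ = 0.799
  ψ = 0.799: g = 0.0301, g' = -0.415 → ψ = 0.871
  ψ = 0.871: g = -0.0005, g' = -0.431 → ψ = 0.870
Converged at ψ = 0.870.

ψ = 0.870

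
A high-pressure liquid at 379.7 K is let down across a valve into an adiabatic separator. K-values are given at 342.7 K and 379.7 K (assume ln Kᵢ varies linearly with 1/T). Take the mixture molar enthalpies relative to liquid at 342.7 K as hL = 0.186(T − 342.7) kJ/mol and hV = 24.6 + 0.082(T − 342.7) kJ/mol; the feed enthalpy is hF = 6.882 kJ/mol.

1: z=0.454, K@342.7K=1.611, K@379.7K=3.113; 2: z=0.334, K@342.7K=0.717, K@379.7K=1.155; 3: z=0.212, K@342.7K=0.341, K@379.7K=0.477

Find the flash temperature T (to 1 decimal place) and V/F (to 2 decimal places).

Adiabatic flash: solve Rachford–Rice at each trial T, then check hF = ψ·hV(T) + (1−ψ)·hL(T).
  T = 342.7 K: K = (1.611, 0.717, 0.341), RR gives ψ = 0.151, H_out = 3.721 kJ/mol
  T = 379.7 K: K = (3.113, 1.155, 0.477), RR gives ψ = 1.000, H_out = 27.634 kJ/mol
  T = 361.2 K: K = (2.278, 0.921, 0.407), RR gives ψ = 0.842, H_out = 22.533 kJ/mol
  T = 351.9 K: K = (1.922, 0.815, 0.373), RR gives ψ = 0.566, H_out = 15.098 kJ/mol
  T = 347.3 K: K = (1.762, 0.765, 0.357), RR gives ψ = 0.385, H_out = 10.139 kJ/mol
  T = 345.0 K: K = (1.685, 0.741, 0.349), RR gives ψ = 0.276, H_out = 7.160 kJ/mol
Linear interpolation between T = 342.7 (H_out = 3.721) and T = 345.0 (H_out = 7.160) on hF = 6.882 gives T ≈ 344.8 K, at which ψ = 0.27.

T = 344.8 K, V/F = 0.27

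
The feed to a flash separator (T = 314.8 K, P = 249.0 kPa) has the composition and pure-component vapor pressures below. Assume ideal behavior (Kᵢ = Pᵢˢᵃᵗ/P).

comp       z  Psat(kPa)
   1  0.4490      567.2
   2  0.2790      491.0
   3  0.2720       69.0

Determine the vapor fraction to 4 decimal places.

ψ = 0.7708

Raoult's law: Kᵢ = Pᵢˢᵃᵗ/P = Pᵢˢᵃᵗ/249.0.
  K_1 = 567.2/249.0 = 2.277912, K_2 = 491.0/249.0 = 1.971888, K_3 = 69.0/249.0 = 0.277108
Material balance + equilibrium reduce to Σ zᵢ(Kᵢ−1)/(1+ψ(Kᵢ−1)) = 0.
g(0) = ΣzᵢKᵢ − 1 = 0.6483 and g(1) = 1 − Σzᵢ/Kᵢ = -0.3202, so a root lies in (0, 1).
Newton–Raphson from ψ = 0.41:
  ψ = 0.4100: g = 0.29095, g' = -0.7376 → ψ = 0.8045
  ψ = 0.8045: g = -0.03478, g' = -1.0730 → ψ = 0.7721
  ψ = 0.7721: g = -0.00123, g' = -0.9997 → ψ = 0.7708
Converged at ψ = 0.7708.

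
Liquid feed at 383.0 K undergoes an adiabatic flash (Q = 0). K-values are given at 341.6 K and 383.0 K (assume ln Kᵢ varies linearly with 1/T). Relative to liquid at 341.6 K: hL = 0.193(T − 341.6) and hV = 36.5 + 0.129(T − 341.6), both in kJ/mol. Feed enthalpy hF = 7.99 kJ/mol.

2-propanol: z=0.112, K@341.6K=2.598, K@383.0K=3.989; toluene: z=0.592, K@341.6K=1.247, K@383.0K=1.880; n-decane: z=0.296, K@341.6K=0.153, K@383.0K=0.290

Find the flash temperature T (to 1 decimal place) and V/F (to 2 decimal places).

Adiabatic flash: solve Rachford–Rice at each trial T, then check hF = ψ·hV(T) + (1−ψ)·hL(T).
  T = 341.6 K: K = (2.598, 1.247, 0.153), RR gives ψ = 0.146, H_out = 5.341 kJ/mol
  T = 383.0 K: K = (3.989, 1.880, 0.290), RR gives ψ = 0.715, H_out = 32.179 kJ/mol
  T = 362.3 K: K = (3.259, 1.549, 0.215), RR gives ψ = 0.488, H_out = 21.147 kJ/mol
  T = 352.0 K: K = (2.921, 1.395, 0.182), RR gives ψ = 0.342, H_out = 14.253 kJ/mol
  T = 346.8 K: K = (2.757, 1.320, 0.167), RR gives ψ = 0.252, H_out = 10.102 kJ/mol
  T = 344.2 K: K = (2.677, 1.283, 0.160), RR gives ψ = 0.201, H_out = 7.805 kJ/mol
  T = 345.5 K: K = (2.717, 1.302, 0.164), RR gives ψ = 0.227, H_out = 8.973 kJ/mol
Linear interpolation between T = 344.2 (H_out = 7.805) and T = 345.5 (H_out = 8.973) on hF = 7.99 gives T ≈ 344.4 K, at which ψ = 0.21.

T = 344.4 K, V/F = 0.21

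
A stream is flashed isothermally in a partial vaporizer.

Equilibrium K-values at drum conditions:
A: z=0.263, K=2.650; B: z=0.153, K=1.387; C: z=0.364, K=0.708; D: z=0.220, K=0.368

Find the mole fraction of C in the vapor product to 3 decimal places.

y_C = 0.293

Newton iteration, ψ⁰ = 0.57:
  ψ = 0.570: g = -0.0727, g' = -0.465 → ψ = 0.414
  ψ = 0.414: g = -0.0002, g' = -0.471 → ψ = 0.413
Converged at ψ = 0.413.
Compositions from xᵢ = zᵢ/(1+ψ(Kᵢ−1)), yᵢ = Kᵢxᵢ:
  A: x = 0.156, y = 0.414
  B: x = 0.132, y = 0.183
  C: x = 0.414, y = 0.293
  D: x = 0.298, y = 0.110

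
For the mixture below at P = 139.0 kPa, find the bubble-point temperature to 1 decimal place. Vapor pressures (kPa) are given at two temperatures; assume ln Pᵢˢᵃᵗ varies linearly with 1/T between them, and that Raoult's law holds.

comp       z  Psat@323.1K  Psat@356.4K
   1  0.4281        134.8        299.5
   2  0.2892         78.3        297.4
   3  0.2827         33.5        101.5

T = 337.2 K

Bubble-point temperature: ΣzᵢPᵢˢᵃᵗ(T) = P. Interpolate ln Pᵢˢᵃᵗ = aᵢ + bᵢ/T.
  T = 323.1 K: ΣzᵢPᵢˢᵃᵗ = 89.82 kPa
  T = 356.4 K: ΣzᵢPᵢˢᵃᵗ = 242.92 kPa
  T = 339.8 K: ΣzᵢPᵢˢᵃᵗ = 150.48 kPa
  T = 331.5 K: ΣzᵢPᵢˢᵃᵗ = 116.97 kPa
  T = 335.6 K: ΣzᵢPᵢˢᵃᵗ = 132.61 kPa
  T = 337.7 K: ΣzᵢPᵢˢᵃᵗ = 141.30 kPa
  T = 336.6 K: ΣzᵢPᵢˢᵃᵗ = 136.69 kPa
Interpolating between 336.6 K and 337.7 K gives T ≈ 337.2 K.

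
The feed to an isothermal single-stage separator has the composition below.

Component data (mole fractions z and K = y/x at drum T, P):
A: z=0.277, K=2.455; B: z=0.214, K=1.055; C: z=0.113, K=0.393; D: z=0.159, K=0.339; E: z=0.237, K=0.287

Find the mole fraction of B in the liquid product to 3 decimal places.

x_B = 0.213

Material balance + equilibrium reduce to Σ zᵢ(Kᵢ−1)/(1+ψ(Kᵢ−1)) = 0.
Check two-phase: ΣzᵢKᵢ = 1.072 > 1 and Σzᵢ/Kᵢ = 1.898 > 1, so g(0) = 0.072 > 0 and g(1) = -0.898 < 0.
Newton iteration, ψ⁰ = 0.5:
  ψ = 0.500: g = -0.2733, g' = -0.729 → ψ = 0.125
  ψ = 0.125: g = -0.0216, g' = -0.697 → ψ = 0.094
Converged at ψ = 0.094.
Compositions from xᵢ = zᵢ/(1+ψ(Kᵢ−1)), yᵢ = Kᵢxᵢ:
  A: x = 0.244, y = 0.598
  B: x = 0.213, y = 0.225
  C: x = 0.120, y = 0.047
  D: x = 0.170, y = 0.057
  E: x = 0.254, y = 0.073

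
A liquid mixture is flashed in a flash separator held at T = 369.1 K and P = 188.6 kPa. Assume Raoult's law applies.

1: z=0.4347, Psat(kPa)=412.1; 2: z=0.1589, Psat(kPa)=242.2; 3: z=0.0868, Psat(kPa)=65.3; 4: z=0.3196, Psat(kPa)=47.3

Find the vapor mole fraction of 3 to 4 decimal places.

y_3 = 0.0393

Raoult's law: Kᵢ = Pᵢˢᵃᵗ/P = Pᵢˢᵃᵗ/188.6.
  K_1 = 412.1/188.6 = 2.185048, K_2 = 242.2/188.6 = 1.284199, K_3 = 65.3/188.6 = 0.346235, K_4 = 47.3/188.6 = 0.250795
Material balance + equilibrium reduce to Σ zᵢ(Kᵢ−1)/(1+V/F(Kᵢ−1)) = 0.
g(0) = ΣzᵢKᵢ − 1 = 0.2641 and g(1) = 1 − Σzᵢ/Kᵢ = -0.8477, so a root lies in (0, 1).
Iterate (Newton) starting at V/F = 0.49:
  V/F = 0.4900: g = -0.09629, g' = -0.7824 → V/F = 0.3669
  V/F = 0.3669: g = -0.00496, g' = -0.7125 → V/F = 0.3600
Converged at V/F = 0.3600.
Compositions from xᵢ = zᵢ/(1+V/F(Kᵢ−1)), yᵢ = Kᵢxᵢ:
  1: x = 0.3047, y = 0.6658
  2: x = 0.1442, y = 0.1851
  3: x = 0.1135, y = 0.0393
  4: x = 0.4376, y = 0.1098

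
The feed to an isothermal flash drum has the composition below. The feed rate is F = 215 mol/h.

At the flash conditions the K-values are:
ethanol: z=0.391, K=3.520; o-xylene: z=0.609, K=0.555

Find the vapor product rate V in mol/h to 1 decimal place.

V = 137.0 mol/h

Let ψ = V/F and solve Σ zᵢ(Kᵢ−1)/(1+ψ(Kᵢ−1)) = 0.
Check two-phase: ΣzᵢKᵢ = 1.714 > 1 and Σzᵢ/Kᵢ = 1.208 > 1, so g(0) = 0.714 > 0 and g(1) = -0.208 < 0.
Iterate (Newton) starting at ψ = 0.5:
  ψ = 0.500: g = 0.0874, g' = -0.686 → ψ = 0.628
  ψ = 0.628: g = 0.0057, g' = -0.605 → ψ = 0.637
Converged at ψ = 0.637.
Then V = ψ·F = 0.6370·215 = 137.0 mol/h and L = F − V = 78.0 mol/h.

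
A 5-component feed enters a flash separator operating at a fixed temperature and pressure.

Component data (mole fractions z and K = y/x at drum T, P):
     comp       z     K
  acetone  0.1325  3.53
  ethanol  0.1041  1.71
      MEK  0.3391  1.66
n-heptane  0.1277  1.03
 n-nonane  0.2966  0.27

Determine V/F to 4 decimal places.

Newton iteration, V/F⁰ = 0.58:
  V/F = 0.5800: g = -0.02168, g' = -0.7184 → V/F = 0.5498
  V/F = 0.5498: g = -0.00035, g' = -0.6962 → V/F = 0.5493
Converged at V/F = 0.5493.

V/F = 0.5493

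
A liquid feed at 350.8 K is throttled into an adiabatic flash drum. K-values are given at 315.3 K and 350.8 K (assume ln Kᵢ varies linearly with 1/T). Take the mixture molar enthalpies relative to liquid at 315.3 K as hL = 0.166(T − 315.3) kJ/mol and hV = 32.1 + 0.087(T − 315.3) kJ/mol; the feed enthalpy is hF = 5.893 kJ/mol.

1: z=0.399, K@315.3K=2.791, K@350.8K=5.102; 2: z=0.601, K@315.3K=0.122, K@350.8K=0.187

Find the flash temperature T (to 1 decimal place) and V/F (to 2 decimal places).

T = 319.7 K, V/F = 0.16

Adiabatic flash: solve Rachford–Rice at each trial T, then check hF = ψ·hV(T) + (1−ψ)·hL(T).
  T = 315.3 K: K = (2.791, 0.122), RR gives ψ = 0.119, H_out = 3.816 kJ/mol
  T = 350.8 K: K = (5.102, 0.187), RR gives ψ = 0.344, H_out = 15.978 kJ/mol
  T = 333.1 K: K = (3.838, 0.153), RR gives ψ = 0.259, H_out = 10.911 kJ/mol
  T = 324.2 K: K = (3.287, 0.137), RR gives ψ = 0.200, H_out = 7.743 kJ/mol
  T = 319.8 K: K = (3.035, 0.129), RR gives ψ = 0.163, H_out = 5.923 kJ/mol
  T = 317.6 K: K = (2.914, 0.126), RR gives ψ = 0.142, H_out = 4.928 kJ/mol
Linear interpolation between T = 317.6 (H_out = 4.928) and T = 319.8 (H_out = 5.923) on hF = 5.893 gives T ≈ 319.7 K, at which ψ = 0.16.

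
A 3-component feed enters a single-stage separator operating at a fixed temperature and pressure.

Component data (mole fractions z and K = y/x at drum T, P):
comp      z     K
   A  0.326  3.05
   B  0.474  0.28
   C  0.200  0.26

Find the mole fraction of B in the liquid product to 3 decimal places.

Material balance + equilibrium reduce to Σ zᵢ(Kᵢ−1)/(1+ψ(Kᵢ−1)) = 0.
g(0) = ΣzᵢKᵢ − 1 = 0.179 and g(1) = 1 − Σzᵢ/Kᵢ = -1.569, so a root lies in (0, 1).
Newton–Raphson from ψ = 0.49:
  ψ = 0.490: g = -0.4261, g' = -1.197 → ψ = 0.134
  ψ = 0.134: g = -0.0178, g' = -1.279 → ψ = 0.120
Converged at ψ = 0.120.
Compositions from xᵢ = zᵢ/(1+ψ(Kᵢ−1)), yᵢ = Kᵢxᵢ:
  A: x = 0.262, y = 0.798
  B: x = 0.519, y = 0.145
  C: x = 0.220, y = 0.057

x_B = 0.519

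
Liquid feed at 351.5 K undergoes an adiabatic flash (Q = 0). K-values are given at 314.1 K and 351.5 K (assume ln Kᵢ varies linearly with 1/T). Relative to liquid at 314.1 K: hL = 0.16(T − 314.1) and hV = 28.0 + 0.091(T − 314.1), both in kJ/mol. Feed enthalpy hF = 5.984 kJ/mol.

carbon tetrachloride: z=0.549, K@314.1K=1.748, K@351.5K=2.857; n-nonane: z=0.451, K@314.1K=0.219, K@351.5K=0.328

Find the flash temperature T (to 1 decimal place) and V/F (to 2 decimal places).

Adiabatic flash: solve Rachford–Rice at each trial T, then check hF = ψ·hV(T) + (1−ψ)·hL(T).
  T = 314.1 K: K = (1.748, 0.219), RR gives ψ = 0.100, H_out = 2.800 kJ/mol
  T = 351.5 K: K = (2.857, 0.328), RR gives ψ = 0.574, H_out = 20.577 kJ/mol
  T = 332.8 K: K = (2.266, 0.271), RR gives ψ = 0.397, H_out = 13.592 kJ/mol
  T = 323.5 K: K = (1.999, 0.245), RR gives ψ = 0.275, H_out = 9.033 kJ/mol
  T = 318.8 K: K = (1.871, 0.232), RR gives ψ = 0.197, H_out = 6.198 kJ/mol
  T = 316.5 K: K = (1.810, 0.225), RR gives ψ = 0.152, H_out = 4.619 kJ/mol
Linear interpolation between T = 316.5 (H_out = 4.619) and T = 318.8 (H_out = 6.198) on hF = 5.984 gives T ≈ 318.5 K, at which ψ = 0.19.

T = 318.5 K, V/F = 0.19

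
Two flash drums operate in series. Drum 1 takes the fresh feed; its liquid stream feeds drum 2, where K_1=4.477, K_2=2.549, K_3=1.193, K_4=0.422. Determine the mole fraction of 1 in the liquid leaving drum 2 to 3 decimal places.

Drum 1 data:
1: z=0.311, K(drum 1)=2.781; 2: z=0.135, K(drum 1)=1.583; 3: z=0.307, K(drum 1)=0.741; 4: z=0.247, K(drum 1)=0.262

x_1 (drum 2) = 0.055

Drum 1:
Iterate (Newton) starting at ψ₁ = 0.47:
  ψ₁ = 0.470: g = -0.0063, g' = -0.663 → ψ₁ = 0.460
Converged at ψ₁ = 0.460.
Drum-1 compositions:
  1: x = 0.171, y = 0.475
  2: x = 0.106, y = 0.168
  3: x = 0.349, y = 0.258
  4: x = 0.374, y = 0.098
Drum-2 feed = drum-1 liquid: z₂ = (0.1709, 0.1064, 0.3486, 0.3741).
Drum 2:
Material balance + equilibrium reduce to Σ zᵢ(Kᵢ−1)/(1+ψ₂(Kᵢ−1)) = 0.
Feasibility: ΣzᵢKᵢ = 1.610, Σzᵢ/Kᵢ = 1.259 — both > 1, two phases present.
Newton–Raphson from ψ₂ = 0.5:
  ψ₂ = 0.500: g = 0.0671, g' = -0.615 → ψ₂ = 0.609
  ψ₂ = 0.609: g = 0.0018, g' = -0.588 → ψ₂ = 0.612
Converged at ψ₂ = 0.612.
  1: x = 0.055, y = 0.245
  2: x = 0.055, y = 0.139
  3: x = 0.312, y = 0.372
  4: x = 0.579, y = 0.244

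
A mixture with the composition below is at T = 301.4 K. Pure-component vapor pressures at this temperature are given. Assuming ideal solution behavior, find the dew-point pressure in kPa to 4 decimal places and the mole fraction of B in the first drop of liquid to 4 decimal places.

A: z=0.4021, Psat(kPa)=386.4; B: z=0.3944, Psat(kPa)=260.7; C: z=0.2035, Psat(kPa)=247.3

Pdew = 296.1762 kPa, x_B = 0.4481

At the dew point ψ → 1, so Σzᵢ/Kᵢ = 1 with Kᵢ = Pᵢˢᵃᵗ/P ⇒ 1/P = Σzᵢ/Pᵢˢᵃᵗ.
1/P = 0.4021/386.4 + 0.3944/260.7 + 0.2035/247.3 = 0.0033764 ⇒ P = 296.1762 kPa
xᵢ = zᵢP/Pᵢˢᵃᵗ ⇒ x_B = 0.3944·296.1762/260.7 = 0.4481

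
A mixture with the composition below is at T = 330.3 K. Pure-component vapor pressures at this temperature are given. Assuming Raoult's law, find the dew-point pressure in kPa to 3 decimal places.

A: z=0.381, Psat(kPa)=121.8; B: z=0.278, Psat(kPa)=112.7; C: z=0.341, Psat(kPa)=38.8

At the dew point ψ → 1, so Σzᵢ/Kᵢ = 1 with Kᵢ = Pᵢˢᵃᵗ/P ⇒ 1/P = Σzᵢ/Pᵢˢᵃᵗ.
1/P = 0.381/121.8 + 0.278/112.7 + 0.341/38.8 = 0.014383 ⇒ P = 69.524 kPa

Pdew = 69.524 kPa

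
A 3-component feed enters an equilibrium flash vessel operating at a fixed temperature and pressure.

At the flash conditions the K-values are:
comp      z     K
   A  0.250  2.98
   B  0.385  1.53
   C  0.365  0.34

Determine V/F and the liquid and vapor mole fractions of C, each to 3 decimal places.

V/F = 0.574, x_C = 0.588, y_C = 0.200

Newton–Raphson from V/F = 0.5:
  V/F = 0.500: g = 0.0505, g' = -0.669 → V/F = 0.575
  V/F = 0.575: g = -0.0007, g' = -0.691 → V/F = 0.574
Converged at V/F = 0.574.
Compositions from xᵢ = zᵢ/(1+V/F(Kᵢ−1)), yᵢ = Kᵢxᵢ:
  A: x = 0.117, y = 0.349
  B: x = 0.295, y = 0.452
  C: x = 0.588, y = 0.200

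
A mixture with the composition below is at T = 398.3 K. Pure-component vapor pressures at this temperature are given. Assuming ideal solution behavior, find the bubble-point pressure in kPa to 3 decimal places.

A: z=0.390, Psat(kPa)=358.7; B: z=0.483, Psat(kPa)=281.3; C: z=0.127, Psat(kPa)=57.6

At the bubble point ψ → 0, so ΣzᵢKᵢ = 1 with Kᵢ = Pᵢˢᵃᵗ/P ⇒ P = ΣzᵢPᵢˢᵃᵗ.
P = 0.390·358.7 + 0.483·281.3 + 0.127·57.6 = 283.076 kPa

Pbub = 283.076 kPa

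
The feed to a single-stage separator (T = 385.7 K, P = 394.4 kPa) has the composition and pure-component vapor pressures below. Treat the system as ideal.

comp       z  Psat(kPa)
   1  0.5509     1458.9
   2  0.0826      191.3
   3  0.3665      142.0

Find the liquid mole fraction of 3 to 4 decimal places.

x_3 = 0.6817

Raoult's law: Kᵢ = Pᵢˢᵃᵗ/P = Pᵢˢᵃᵗ/394.4.
  K_1 = 1458.9/394.4 = 3.699037, K_2 = 191.3/394.4 = 0.485041, K_3 = 142.0/394.4 = 0.360041
Let ψ = V/F and solve Σ zᵢ(Kᵢ−1)/(1+ψ(Kᵢ−1)) = 0.
Feasibility: ΣzᵢKᵢ = 2.2098, Σzᵢ/Kᵢ = 1.3372 — both > 1, two phases present.
Newton–Raphson from ψ = 0.68:
  ψ = 0.6800: g = 0.04371, g' = -1.0216 → ψ = 0.7228
  ψ = 0.7228: g = -0.00027, g' = -1.0361 → ψ = 0.7225
Converged at ψ = 0.7225.
Compositions from xᵢ = zᵢ/(1+ψ(Kᵢ−1)), yᵢ = Kᵢxᵢ:
  1: x = 0.1867, y = 0.6907
  2: x = 0.1315, y = 0.0638
  3: x = 0.6817, y = 0.2454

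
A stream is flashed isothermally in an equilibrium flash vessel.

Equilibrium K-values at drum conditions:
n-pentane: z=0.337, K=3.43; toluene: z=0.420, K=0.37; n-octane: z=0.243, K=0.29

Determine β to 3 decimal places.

Let β = V/F and solve Σ zᵢ(Kᵢ−1)/(1+β(Kᵢ−1)) = 0.
Feasibility: ΣzᵢKᵢ = 1.382, Σzᵢ/Kᵢ = 2.071 — both > 1, two phases present.
Newton–Raphson from β = 0.5:
  β = 0.500: g = -0.2841, g' = -1.055 → β = 0.231
  β = 0.231: g = 0.0087, g' = -1.220 → β = 0.238
Converged at β = 0.238.

β = 0.238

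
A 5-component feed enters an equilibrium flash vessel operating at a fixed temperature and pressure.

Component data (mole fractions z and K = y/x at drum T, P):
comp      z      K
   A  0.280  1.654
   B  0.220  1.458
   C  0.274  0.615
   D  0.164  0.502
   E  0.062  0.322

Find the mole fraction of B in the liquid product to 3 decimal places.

x_B = 0.201

Newton–Raphson from β = 0.5:
  β = 0.500: g = -0.0830, g' = -0.298 → β = 0.222
  β = 0.222: g = -0.0052, g' = -0.269 → β = 0.202
Converged at β = 0.202.
Compositions from xᵢ = zᵢ/(1+β(Kᵢ−1)), yᵢ = Kᵢxᵢ:
  A: x = 0.247, y = 0.409
  B: x = 0.201, y = 0.294
  C: x = 0.297, y = 0.183
  D: x = 0.182, y = 0.092
  E: x = 0.072, y = 0.023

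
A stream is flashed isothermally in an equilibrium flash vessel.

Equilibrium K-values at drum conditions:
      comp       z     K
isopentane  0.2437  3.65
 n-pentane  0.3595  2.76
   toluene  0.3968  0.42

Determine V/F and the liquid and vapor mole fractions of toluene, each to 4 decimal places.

Newton–Raphson from V/F = 0.58:
  V/F = 0.5800: g = 0.22085, g' = -0.8417 → V/F = 0.8424
  V/F = 0.8424: g = 0.00465, g' = -0.8548 → V/F = 0.8478
Converged at V/F = 0.8478.
Compositions from xᵢ = zᵢ/(1+V/F(Kᵢ−1)), yᵢ = Kᵢxᵢ:
  isopentane: x = 0.0751, y = 0.2740
  n-pentane: x = 0.1443, y = 0.3981
  toluene: x = 0.7807, y = 0.3279

V/F = 0.8478, x_toluene = 0.7807, y_toluene = 0.3279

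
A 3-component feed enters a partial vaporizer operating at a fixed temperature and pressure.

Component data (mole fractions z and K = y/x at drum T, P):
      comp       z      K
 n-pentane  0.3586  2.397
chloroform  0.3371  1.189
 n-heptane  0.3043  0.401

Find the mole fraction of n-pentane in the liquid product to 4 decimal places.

Newton–Raphson from ψ = 0.5:
  ψ = 0.5000: g = 0.09295, g' = -0.4751 → ψ = 0.6956
  ψ = 0.6956: g = -0.00210, g' = -0.5103 → ψ = 0.6915
Converged at ψ = 0.6915.
Compositions from xᵢ = zᵢ/(1+ψ(Kᵢ−1)), yᵢ = Kᵢxᵢ:
  n-pentane: x = 0.1824, y = 0.4372
  chloroform: x = 0.2981, y = 0.3545
  n-heptane: x = 0.5195, y = 0.2083

x_n-pentane = 0.1824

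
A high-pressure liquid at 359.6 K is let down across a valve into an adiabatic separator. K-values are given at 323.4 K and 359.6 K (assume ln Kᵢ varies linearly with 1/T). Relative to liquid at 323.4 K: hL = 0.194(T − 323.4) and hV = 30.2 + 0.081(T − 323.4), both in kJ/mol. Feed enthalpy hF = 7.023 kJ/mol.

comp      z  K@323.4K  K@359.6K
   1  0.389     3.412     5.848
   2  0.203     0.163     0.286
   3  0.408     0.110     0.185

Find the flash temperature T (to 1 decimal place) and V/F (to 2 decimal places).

Adiabatic flash: solve Rachford–Rice at each trial T, then check hF = ψ·hV(T) + (1−ψ)·hL(T).
  T = 323.4 K: K = (3.412, 0.163, 0.110), RR gives ψ = 0.193, H_out = 5.814 kJ/mol
  T = 359.6 K: K = (5.848, 0.286, 0.185), RR gives ψ = 0.371, H_out = 16.710 kJ/mol
  T = 341.5 K: K = (4.531, 0.219, 0.145), RR gives ψ = 0.295, H_out = 11.818 kJ/mol
  T = 332.4 K: K = (3.944, 0.190, 0.127), RR gives ψ = 0.249, H_out = 9.001 kJ/mol
  T = 327.9 K: K = (3.672, 0.176, 0.118), RR gives ψ = 0.222, H_out = 7.469 kJ/mol
  T = 325.6 K: K = (3.538, 0.169, 0.114), RR gives ψ = 0.207, H_out = 6.640 kJ/mol
Linear interpolation between T = 325.6 (H_out = 6.640) and T = 327.9 (H_out = 7.469) on hF = 7.023 gives T ≈ 326.7 K, at which ψ = 0.21.

T = 326.7 K, V/F = 0.21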